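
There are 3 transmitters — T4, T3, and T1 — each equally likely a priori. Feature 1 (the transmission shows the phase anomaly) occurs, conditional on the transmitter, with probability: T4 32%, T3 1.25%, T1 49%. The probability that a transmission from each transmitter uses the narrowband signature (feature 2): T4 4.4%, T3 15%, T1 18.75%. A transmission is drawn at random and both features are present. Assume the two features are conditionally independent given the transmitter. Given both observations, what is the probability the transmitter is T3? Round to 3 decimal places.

0.017

With a uniform prior (1/3 each), posterior ∝ likelihood:
  T4: 0.32 × 0.044 = 0.01408
  T3: 0.0125 × 0.15 = 0.001875
  T1: 0.49 × 0.1875 = 0.091875
Total = 0.10783.
P(T3 | evidence) = 0.001875 / 0.10783 ≈ 0.017.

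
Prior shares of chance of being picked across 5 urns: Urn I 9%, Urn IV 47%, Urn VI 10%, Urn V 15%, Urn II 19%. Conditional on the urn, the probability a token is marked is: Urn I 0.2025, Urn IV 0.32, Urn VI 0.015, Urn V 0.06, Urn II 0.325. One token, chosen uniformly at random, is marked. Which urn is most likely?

Urn IV

Compute prior × likelihood for every hypothesis:
  Urn I: 0.09 × 0.2025 = 0.018225
  Urn IV: 0.47 × 0.32 = 0.1504
  Urn VI: 0.1 × 0.015 = 0.0015
  Urn V: 0.15 × 0.06 = 0.009
  Urn II: 0.19 × 0.325 = 0.06175
Sum = 0.240875.
Largest term belongs to Urn IV, so Urn IV is most probable.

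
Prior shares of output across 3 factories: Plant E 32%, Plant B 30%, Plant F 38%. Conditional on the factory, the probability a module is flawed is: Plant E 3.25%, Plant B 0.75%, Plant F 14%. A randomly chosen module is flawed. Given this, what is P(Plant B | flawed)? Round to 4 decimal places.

0.0342

By Bayes' rule, posterior ∝ prior × likelihood:
  Plant E: 0.32 × 0.0325 = 0.0104
  Plant B: 0.3 × 0.0075 = 0.00225
  Plant F: 0.38 × 0.14 = 0.0532
Normalizing constant = 0.06585.
P(Plant B | evidence) = 0.00225 / 0.06585 ≈ 0.0342.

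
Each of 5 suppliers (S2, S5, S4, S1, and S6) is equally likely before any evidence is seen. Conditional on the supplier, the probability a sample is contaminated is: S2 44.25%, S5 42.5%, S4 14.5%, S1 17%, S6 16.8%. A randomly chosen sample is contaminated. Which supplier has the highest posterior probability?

S2

With a uniform prior (1/5 each), posterior ∝ likelihood:
  S2: 0.4425
  S5: 0.425
  S4: 0.145
  S1: 0.17
  S6: 0.168
Sum = 1.3505.
Largest term belongs to S2, so S2 is most probable.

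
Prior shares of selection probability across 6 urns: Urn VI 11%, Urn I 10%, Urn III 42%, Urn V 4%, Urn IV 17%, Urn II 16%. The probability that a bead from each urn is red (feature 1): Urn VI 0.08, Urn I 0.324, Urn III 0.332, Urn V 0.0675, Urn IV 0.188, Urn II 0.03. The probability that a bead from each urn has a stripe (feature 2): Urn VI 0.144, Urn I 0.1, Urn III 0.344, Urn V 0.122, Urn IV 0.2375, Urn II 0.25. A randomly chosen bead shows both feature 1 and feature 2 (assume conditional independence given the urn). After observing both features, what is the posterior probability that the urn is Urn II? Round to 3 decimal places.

By Bayes' rule, posterior ∝ prior × likelihood:
  Urn VI: 0.11 × 0.08 × 0.144 = 0.0012672
  Urn I: 0.1 × 0.324 × 0.1 = 0.00324
  Urn III: 0.42 × 0.332 × 0.344 = 0.04796736
  Urn V: 0.04 × 0.0675 × 0.122 = 0.0003294
  Urn IV: 0.17 × 0.188 × 0.2375 = 0.0075905
  Urn II: 0.16 × 0.03 × 0.25 = 0.0012
Normalizing constant = 0.06159446.
P(Urn II | evidence) = 0.0012 / 0.06159446 ≈ 0.019.

0.019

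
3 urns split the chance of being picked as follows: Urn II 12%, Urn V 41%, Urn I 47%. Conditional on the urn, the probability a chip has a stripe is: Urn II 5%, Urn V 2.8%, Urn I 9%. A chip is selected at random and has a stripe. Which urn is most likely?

Urn I

Compute prior × likelihood for every hypothesis:
  Urn II: 0.12 × 0.05 = 0.006
  Urn V: 0.41 × 0.028 = 0.01148
  Urn I: 0.47 × 0.09 = 0.0423
Total = 0.05978.
Largest term belongs to Urn I, so Urn I is most probable.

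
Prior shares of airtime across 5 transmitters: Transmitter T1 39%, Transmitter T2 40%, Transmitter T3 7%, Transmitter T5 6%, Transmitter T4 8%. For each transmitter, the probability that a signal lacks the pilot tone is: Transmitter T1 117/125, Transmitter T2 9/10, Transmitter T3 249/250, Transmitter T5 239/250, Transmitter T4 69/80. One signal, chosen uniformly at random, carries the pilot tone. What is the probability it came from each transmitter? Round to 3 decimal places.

Taking complements, P(pilot | each) = Transmitter T1 0.064, Transmitter T2 0.1, Transmitter T3 0.004, Transmitter T5 0.044, Transmitter T4 0.1375.
Compute prior × likelihood for every hypothesis:
  Transmitter T1: 0.39 × 0.064 = 0.02496
  Transmitter T2: 0.4 × 0.1 = 0.04
  Transmitter T3: 0.07 × 0.004 = 0.00028
  Transmitter T5: 0.06 × 0.044 = 0.00264
  Transmitter T4: 0.08 × 0.1375 = 0.011
Sum = 0.07888.
P(Transmitter T1 | pilot) = 0.02496/0.07888 ≈ 0.316
P(Transmitter T2 | pilot) = 0.04/0.07888 ≈ 0.507
P(Transmitter T3 | pilot) = 0.00028/0.07888 ≈ 0.004
P(Transmitter T5 | pilot) = 0.00264/0.07888 ≈ 0.033
P(Transmitter T4 | pilot) = 0.011/0.07888 ≈ 0.139

Transmitter T1 0.316, Transmitter T2 0.507, Transmitter T3 0.004, Transmitter T5 0.033, Transmitter T4 0.139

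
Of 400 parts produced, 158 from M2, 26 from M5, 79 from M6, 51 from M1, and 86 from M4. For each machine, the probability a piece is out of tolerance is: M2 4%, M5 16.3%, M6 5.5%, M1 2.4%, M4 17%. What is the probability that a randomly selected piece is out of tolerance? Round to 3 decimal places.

Unnormalized posteriors (prior × likelihood):
  M2: 0.395 × 0.04 = 0.0158
  M5: 0.065 × 0.163 = 0.010595
  M6: 0.1975 × 0.055 = 0.0108625
  M1: 0.1275 × 0.024 = 0.00306
  M4: 0.215 × 0.17 = 0.03655
P(oversize) = 0.0158 + 0.010595 + 0.0108625 + 0.00306 + 0.03655 = 0.0768675 → 0.077.

0.077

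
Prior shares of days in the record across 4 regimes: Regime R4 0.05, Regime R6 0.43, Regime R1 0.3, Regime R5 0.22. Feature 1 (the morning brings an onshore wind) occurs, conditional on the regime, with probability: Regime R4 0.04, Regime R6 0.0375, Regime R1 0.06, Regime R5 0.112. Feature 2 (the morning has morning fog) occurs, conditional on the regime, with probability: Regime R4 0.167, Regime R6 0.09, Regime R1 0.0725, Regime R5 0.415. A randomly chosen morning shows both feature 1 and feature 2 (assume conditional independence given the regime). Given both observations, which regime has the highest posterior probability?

Regime R5

By Bayes' rule, posterior ∝ prior × likelihood:
  Regime R4: 0.05 × 0.04 × 0.167 = 0.000334
  Regime R6: 0.43 × 0.0375 × 0.09 = 0.00145125
  Regime R1: 0.3 × 0.06 × 0.0725 = 0.001305
  Regime R5: 0.22 × 0.112 × 0.415 = 0.0102256
Sum = 0.01331585.
Largest term belongs to Regime R5, so Regime R5 is most probable.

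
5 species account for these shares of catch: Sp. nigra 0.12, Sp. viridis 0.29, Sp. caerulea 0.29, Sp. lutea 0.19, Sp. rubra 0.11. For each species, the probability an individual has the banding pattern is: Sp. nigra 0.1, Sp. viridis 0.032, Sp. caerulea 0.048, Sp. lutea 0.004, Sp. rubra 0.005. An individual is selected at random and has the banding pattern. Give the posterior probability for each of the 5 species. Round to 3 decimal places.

Sp. nigra 0.329, Sp. viridis 0.254, Sp. caerulea 0.381, Sp. lutea 0.021, Sp. rubra 0.015

Unnormalized posteriors (prior × likelihood):
  Sp. nigra: 0.12 × 0.1 = 0.012
  Sp. viridis: 0.29 × 0.032 = 0.00928
  Sp. caerulea: 0.29 × 0.048 = 0.01392
  Sp. lutea: 0.19 × 0.004 = 0.00076
  Sp. rubra: 0.11 × 0.005 = 0.00055
Normalizing constant = 0.03651.
P(Sp. nigra | banded) = 0.012/0.03651 ≈ 0.329
P(Sp. viridis | banded) = 0.00928/0.03651 ≈ 0.254
P(Sp. caerulea | banded) = 0.01392/0.03651 ≈ 0.381
P(Sp. lutea | banded) = 0.00076/0.03651 ≈ 0.021
P(Sp. rubra | banded) = 0.00055/0.03651 ≈ 0.015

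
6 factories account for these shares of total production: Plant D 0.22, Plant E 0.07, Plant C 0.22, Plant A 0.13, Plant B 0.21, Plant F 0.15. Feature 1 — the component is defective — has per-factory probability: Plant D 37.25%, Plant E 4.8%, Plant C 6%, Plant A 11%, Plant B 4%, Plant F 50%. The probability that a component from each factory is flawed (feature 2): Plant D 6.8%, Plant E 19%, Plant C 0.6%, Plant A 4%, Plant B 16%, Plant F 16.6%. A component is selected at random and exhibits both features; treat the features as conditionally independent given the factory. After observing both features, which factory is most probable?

Plant F

Unnormalized posteriors (prior × likelihood):
  Plant D: 0.22 × 0.3725 × 0.068 = 0.0055726
  Plant E: 0.07 × 0.048 × 0.19 = 0.0006384
  Plant C: 0.22 × 0.06 × 0.006 = 0.0000792
  Plant A: 0.13 × 0.11 × 0.04 = 0.000572
  Plant B: 0.21 × 0.04 × 0.16 = 0.001344
  Plant F: 0.15 × 0.5 × 0.166 = 0.01245
Sum = 0.0206562.
Largest term belongs to Plant F, so Plant F is most probable.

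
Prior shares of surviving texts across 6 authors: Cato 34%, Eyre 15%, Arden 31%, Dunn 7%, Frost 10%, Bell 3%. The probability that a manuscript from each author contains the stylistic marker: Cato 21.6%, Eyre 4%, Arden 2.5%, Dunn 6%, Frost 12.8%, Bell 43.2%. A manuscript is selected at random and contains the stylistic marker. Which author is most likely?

Cato

Unnormalized posteriors (prior × likelihood):
  Cato: 0.34 × 0.216 = 0.07344
  Eyre: 0.15 × 0.04 = 0.006
  Arden: 0.31 × 0.025 = 0.00775
  Dunn: 0.07 × 0.06 = 0.0042
  Frost: 0.1 × 0.128 = 0.0128
  Bell: 0.03 × 0.432 = 0.01296
Sum = 0.11715.
Largest term belongs to Cato, so Cato is most probable.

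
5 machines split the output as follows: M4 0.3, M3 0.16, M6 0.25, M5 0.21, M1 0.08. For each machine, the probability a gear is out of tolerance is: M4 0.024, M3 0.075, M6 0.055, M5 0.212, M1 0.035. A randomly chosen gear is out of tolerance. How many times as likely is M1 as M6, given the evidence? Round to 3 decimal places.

By Bayes' rule, posterior ∝ prior × likelihood:
  M4: 0.3 × 0.024 = 0.0072
  M3: 0.16 × 0.075 = 0.012
  M6: 0.25 × 0.055 = 0.01375
  M5: 0.21 × 0.212 = 0.04452
  M1: 0.08 × 0.035 = 0.0028
Total = 0.08027.
The ratio is 0.0028 / 0.01375 (the normalizer cancels) = 0.204.

0.204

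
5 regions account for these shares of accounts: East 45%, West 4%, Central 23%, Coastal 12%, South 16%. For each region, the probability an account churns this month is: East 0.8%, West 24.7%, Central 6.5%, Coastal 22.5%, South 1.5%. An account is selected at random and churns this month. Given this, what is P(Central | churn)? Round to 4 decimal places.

0.2585

By Bayes' rule, posterior ∝ prior × likelihood:
  East: 0.45 × 0.008 = 0.0036
  West: 0.04 × 0.247 = 0.00988
  Central: 0.23 × 0.065 = 0.01495
  Coastal: 0.12 × 0.225 = 0.027
  South: 0.16 × 0.015 = 0.0024
Total = 0.05783.
P(Central | evidence) = 0.01495 / 0.05783 ≈ 0.2585.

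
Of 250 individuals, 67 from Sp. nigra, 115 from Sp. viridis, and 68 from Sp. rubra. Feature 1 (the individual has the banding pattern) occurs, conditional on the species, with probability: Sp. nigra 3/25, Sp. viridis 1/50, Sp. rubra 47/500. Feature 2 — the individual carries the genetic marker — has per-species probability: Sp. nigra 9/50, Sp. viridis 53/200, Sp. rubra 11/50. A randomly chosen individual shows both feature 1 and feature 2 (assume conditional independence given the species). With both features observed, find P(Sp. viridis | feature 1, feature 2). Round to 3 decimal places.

By Bayes' rule, posterior ∝ prior × likelihood:
  Sp. nigra: 0.268 × 0.12 × 0.18 = 0.0057888
  Sp. viridis: 0.46 × 0.02 × 0.265 = 0.002438
  Sp. rubra: 0.272 × 0.094 × 0.22 = 0.00562496
Total = 0.01385176.
P(Sp. viridis | evidence) = 0.002438 / 0.01385176 ≈ 0.176.

0.176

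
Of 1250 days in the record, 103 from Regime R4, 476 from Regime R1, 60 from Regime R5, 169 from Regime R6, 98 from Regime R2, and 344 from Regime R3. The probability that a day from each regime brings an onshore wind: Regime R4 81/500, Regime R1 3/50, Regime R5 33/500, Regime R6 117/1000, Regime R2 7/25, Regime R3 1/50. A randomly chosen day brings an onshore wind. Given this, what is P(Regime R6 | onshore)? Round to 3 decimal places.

0.191

Unnormalized posteriors (prior × likelihood):
  Regime R4: 0.0824 × 0.162 = 0.0133488
  Regime R1: 0.3808 × 0.06 = 0.022848
  Regime R5: 0.048 × 0.066 = 0.003168
  Regime R6: 0.1352 × 0.117 = 0.0158184
  Regime R2: 0.0784 × 0.28 = 0.021952
  Regime R3: 0.2752 × 0.02 = 0.005504
Sum = 0.0826392.
P(Regime R6 | evidence) = 0.0158184 / 0.0826392 ≈ 0.191.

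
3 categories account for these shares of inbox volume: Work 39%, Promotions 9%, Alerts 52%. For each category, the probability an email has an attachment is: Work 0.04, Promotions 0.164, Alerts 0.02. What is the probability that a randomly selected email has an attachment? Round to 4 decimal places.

0.0408

Prior × likelihood for each hypothesis:
  Work: 0.39 × 0.04 = 0.0156
  Promotions: 0.09 × 0.164 = 0.01476
  Alerts: 0.52 × 0.02 = 0.0104
P(attachment) = 0.0156 + 0.01476 + 0.0104 = 0.04076 → 0.0408.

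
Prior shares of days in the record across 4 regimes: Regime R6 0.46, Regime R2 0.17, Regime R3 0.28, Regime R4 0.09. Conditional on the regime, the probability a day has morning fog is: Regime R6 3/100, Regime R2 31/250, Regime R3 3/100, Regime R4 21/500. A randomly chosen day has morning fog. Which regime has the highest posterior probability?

Unnormalized posteriors (prior × likelihood):
  Regime R6: 0.46 × 0.03 = 0.0138
  Regime R2: 0.17 × 0.124 = 0.02108
  Regime R3: 0.28 × 0.03 = 0.0084
  Regime R4: 0.09 × 0.042 = 0.00378
Sum = 0.04706.
Largest term belongs to Regime R2, so Regime R2 is most probable.

Regime R2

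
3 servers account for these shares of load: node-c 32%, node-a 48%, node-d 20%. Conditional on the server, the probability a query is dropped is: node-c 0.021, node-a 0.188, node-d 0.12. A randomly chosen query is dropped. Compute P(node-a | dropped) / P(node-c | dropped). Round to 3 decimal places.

13.429

By Bayes' rule, posterior ∝ prior × likelihood:
  node-c: 0.32 × 0.021 = 0.00672
  node-a: 0.48 × 0.188 = 0.09024
  node-d: 0.2 × 0.12 = 0.024
Normalizing constant = 0.12096.
The ratio is 0.09024 / 0.00672 (the normalizer cancels) = 13.429.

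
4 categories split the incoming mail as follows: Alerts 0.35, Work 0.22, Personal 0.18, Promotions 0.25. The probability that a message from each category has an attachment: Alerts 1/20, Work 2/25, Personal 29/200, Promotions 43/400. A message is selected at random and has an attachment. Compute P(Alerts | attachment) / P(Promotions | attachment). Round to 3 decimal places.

Prior × likelihood for each hypothesis:
  Alerts: 0.35 × 0.05 = 0.0175
  Work: 0.22 × 0.08 = 0.0176
  Personal: 0.18 × 0.145 = 0.0261
  Promotions: 0.25 × 0.1075 = 0.026875
Sum = 0.088075.
The ratio is 0.0175 / 0.026875 (the normalizer cancels) = 0.651.

0.651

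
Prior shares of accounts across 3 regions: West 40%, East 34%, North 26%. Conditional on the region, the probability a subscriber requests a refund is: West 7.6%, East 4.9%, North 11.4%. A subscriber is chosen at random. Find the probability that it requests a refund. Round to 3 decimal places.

0.077

Prior × likelihood for each hypothesis:
  West: 0.4 × 0.076 = 0.0304
  East: 0.34 × 0.049 = 0.01666
  North: 0.26 × 0.114 = 0.02964
P(refund) = 0.0304 + 0.01666 + 0.02964 = 0.0767 → 0.077.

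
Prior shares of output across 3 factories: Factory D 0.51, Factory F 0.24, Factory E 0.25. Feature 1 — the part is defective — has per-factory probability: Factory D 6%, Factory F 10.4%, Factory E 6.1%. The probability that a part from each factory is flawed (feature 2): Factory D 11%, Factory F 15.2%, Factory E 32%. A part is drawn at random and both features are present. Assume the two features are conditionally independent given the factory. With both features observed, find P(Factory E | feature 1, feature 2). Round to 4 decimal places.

By Bayes' rule, posterior ∝ prior × likelihood:
  Factory D: 0.51 × 0.06 × 0.11 = 0.003366
  Factory F: 0.24 × 0.104 × 0.152 = 0.00379392
  Factory E: 0.25 × 0.061 × 0.32 = 0.00488
Sum = 0.01203992.
P(Factory E | evidence) = 0.00488 / 0.01203992 ≈ 0.4053.

0.4053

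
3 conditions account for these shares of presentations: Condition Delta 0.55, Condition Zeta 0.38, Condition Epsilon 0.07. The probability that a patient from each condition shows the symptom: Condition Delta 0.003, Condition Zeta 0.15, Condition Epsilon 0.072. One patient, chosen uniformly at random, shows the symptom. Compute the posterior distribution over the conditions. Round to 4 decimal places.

Unnormalized posteriors (prior × likelihood):
  Condition Delta: 0.55 × 0.003 = 0.00165
  Condition Zeta: 0.38 × 0.15 = 0.057
  Condition Epsilon: 0.07 × 0.072 = 0.00504
Sum = 0.06369.
P(Condition Delta | symptomatic) = 0.00165/0.06369 ≈ 0.0259
P(Condition Zeta | symptomatic) = 0.057/0.06369 ≈ 0.8950
P(Condition Epsilon | symptomatic) = 0.00504/0.06369 ≈ 0.0791
(Check: 0.0259+0.8950+0.0791 = 1.0000.)

Condition Delta 0.0259, Condition Zeta 0.8950, Condition Epsilon 0.0791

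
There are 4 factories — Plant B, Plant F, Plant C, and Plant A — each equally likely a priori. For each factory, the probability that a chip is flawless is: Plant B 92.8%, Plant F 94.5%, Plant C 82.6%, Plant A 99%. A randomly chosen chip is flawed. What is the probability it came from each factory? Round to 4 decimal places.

Plant B 0.2315, Plant F 0.1768, Plant C 0.5595, Plant A 0.0322

Taking complements, P(flawed | each) = Plant B 0.072, Plant F 0.055, Plant C 0.174, Plant A 0.01.
With a uniform prior (1/4 each), posterior ∝ likelihood:
  Plant B: 0.072
  Plant F: 0.055
  Plant C: 0.174
  Plant A: 0.01
Normalizing constant = 0.311.
P(Plant B | flawed) = 0.072/0.311 ≈ 0.2315
P(Plant F | flawed) = 0.055/0.311 ≈ 0.1768
P(Plant C | flawed) = 0.174/0.311 ≈ 0.5595
P(Plant A | flawed) = 0.01/0.311 ≈ 0.0322
(Check: 0.2315+0.1768+0.5595+0.0322 = 1.0000.)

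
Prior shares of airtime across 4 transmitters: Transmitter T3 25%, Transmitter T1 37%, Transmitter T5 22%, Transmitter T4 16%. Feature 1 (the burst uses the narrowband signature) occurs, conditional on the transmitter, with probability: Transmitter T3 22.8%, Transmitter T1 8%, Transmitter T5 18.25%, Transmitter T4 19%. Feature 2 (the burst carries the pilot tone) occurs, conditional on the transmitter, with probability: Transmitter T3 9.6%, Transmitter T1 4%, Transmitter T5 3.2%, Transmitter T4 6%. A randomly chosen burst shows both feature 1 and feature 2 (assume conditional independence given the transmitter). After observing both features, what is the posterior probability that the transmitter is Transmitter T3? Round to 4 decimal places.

0.5604

Compute prior × likelihood for every hypothesis:
  Transmitter T3: 0.25 × 0.228 × 0.096 = 0.005472
  Transmitter T1: 0.37 × 0.08 × 0.04 = 0.001184
  Transmitter T5: 0.22 × 0.1825 × 0.032 = 0.0012848
  Transmitter T4: 0.16 × 0.19 × 0.06 = 0.001824
Total = 0.0097648.
P(Transmitter T3 | evidence) = 0.005472 / 0.0097648 ≈ 0.5604.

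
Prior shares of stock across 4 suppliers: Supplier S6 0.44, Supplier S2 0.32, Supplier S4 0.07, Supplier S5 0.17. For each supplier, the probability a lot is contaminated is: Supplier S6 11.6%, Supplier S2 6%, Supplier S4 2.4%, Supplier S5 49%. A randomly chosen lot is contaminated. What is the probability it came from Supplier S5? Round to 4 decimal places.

0.5367

Compute prior × likelihood for every hypothesis:
  Supplier S6: 0.44 × 0.116 = 0.05104
  Supplier S2: 0.32 × 0.06 = 0.0192
  Supplier S4: 0.07 × 0.024 = 0.00168
  Supplier S5: 0.17 × 0.49 = 0.0833
Normalizing constant = 0.15522.
P(Supplier S5 | evidence) = 0.0833 / 0.15522 ≈ 0.5367.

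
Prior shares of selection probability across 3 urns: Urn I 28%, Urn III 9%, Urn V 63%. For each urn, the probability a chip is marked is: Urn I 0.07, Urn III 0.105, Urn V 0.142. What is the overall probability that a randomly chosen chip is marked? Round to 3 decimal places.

0.119

By Bayes' rule, posterior ∝ prior × likelihood:
  Urn I: 0.28 × 0.07 = 0.0196
  Urn III: 0.09 × 0.105 = 0.00945
  Urn V: 0.63 × 0.142 = 0.08946
P(marked) = 0.0196 + 0.00945 + 0.08946 = 0.11851 → 0.119.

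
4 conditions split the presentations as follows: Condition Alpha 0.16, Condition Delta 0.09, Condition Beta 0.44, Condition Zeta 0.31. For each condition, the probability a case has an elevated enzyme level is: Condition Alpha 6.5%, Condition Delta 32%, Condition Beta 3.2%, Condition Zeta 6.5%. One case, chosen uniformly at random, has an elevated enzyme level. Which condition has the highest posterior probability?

By Bayes' rule, posterior ∝ prior × likelihood:
  Condition Alpha: 0.16 × 0.065 = 0.0104
  Condition Delta: 0.09 × 0.32 = 0.0288
  Condition Beta: 0.44 × 0.032 = 0.01408
  Condition Zeta: 0.31 × 0.065 = 0.02015
Total = 0.07343.
Largest term belongs to Condition Delta, so Condition Delta is most probable.

Condition Delta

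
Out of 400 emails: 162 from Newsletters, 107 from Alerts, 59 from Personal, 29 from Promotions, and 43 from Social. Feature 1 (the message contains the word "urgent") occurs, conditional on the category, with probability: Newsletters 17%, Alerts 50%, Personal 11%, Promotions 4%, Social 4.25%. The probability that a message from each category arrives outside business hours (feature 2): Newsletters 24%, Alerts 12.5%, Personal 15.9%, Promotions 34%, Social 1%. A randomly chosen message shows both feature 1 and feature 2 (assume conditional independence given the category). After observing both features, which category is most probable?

Unnormalized posteriors (prior × likelihood):
  Newsletters: 0.405 × 0.17 × 0.24 = 0.016524
  Alerts: 0.2675 × 0.5 × 0.125 = 0.01671875
  Personal: 0.1475 × 0.11 × 0.159 = 0.002579775
  Promotions: 0.0725 × 0.04 × 0.34 = 0.000986
  Social: 0.1075 × 0.0425 × 0.01 = 0.0000456875
Normalizing constant = 0.0368542125.
Largest term belongs to Alerts, so Alerts is most probable.

Alerts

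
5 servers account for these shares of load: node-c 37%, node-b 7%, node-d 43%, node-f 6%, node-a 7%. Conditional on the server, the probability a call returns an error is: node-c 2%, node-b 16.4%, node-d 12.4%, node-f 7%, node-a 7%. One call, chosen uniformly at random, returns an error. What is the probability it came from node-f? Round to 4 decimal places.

Unnormalized posteriors (prior × likelihood):
  node-c: 0.37 × 0.02 = 0.0074
  node-b: 0.07 × 0.164 = 0.01148
  node-d: 0.43 × 0.124 = 0.05332
  node-f: 0.06 × 0.07 = 0.0042
  node-a: 0.07 × 0.07 = 0.0049
Sum = 0.0813.
P(node-f | evidence) = 0.0042 / 0.0813 ≈ 0.0517.

0.0517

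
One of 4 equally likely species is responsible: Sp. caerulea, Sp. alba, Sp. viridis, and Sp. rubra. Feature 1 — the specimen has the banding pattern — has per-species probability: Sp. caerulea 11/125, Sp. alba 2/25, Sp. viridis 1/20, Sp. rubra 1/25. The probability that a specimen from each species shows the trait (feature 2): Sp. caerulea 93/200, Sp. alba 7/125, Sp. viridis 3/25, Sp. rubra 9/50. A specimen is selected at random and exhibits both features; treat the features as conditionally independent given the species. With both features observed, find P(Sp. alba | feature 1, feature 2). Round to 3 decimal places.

Since the prior is uniform, the posterior is proportional to the likelihood:
  Sp. caerulea: 0.088 × 0.465 = 0.04092
  Sp. alba: 0.08 × 0.056 = 0.00448
  Sp. viridis: 0.05 × 0.12 = 0.006
  Sp. rubra: 0.04 × 0.18 = 0.0072
Sum = 0.0586.
P(Sp. alba | evidence) = 0.00448 / 0.0586 ≈ 0.076.

0.076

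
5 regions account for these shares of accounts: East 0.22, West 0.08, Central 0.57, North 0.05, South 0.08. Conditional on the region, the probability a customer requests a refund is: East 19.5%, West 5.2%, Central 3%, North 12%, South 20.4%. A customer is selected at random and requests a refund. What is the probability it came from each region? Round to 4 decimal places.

East 0.4961, West 0.0481, Central 0.1977, North 0.0694, South 0.1887

By Bayes' rule, posterior ∝ prior × likelihood:
  East: 0.22 × 0.195 = 0.0429
  West: 0.08 × 0.052 = 0.00416
  Central: 0.57 × 0.03 = 0.0171
  North: 0.05 × 0.12 = 0.006
  South: 0.08 × 0.204 = 0.01632
Total = 0.08648.
P(East | refund) = 0.0429/0.08648 ≈ 0.4961
P(West | refund) = 0.00416/0.08648 ≈ 0.0481
P(Central | refund) = 0.0171/0.08648 ≈ 0.1977
P(North | refund) = 0.006/0.08648 ≈ 0.0694
P(South | refund) = 0.01632/0.08648 ≈ 0.1887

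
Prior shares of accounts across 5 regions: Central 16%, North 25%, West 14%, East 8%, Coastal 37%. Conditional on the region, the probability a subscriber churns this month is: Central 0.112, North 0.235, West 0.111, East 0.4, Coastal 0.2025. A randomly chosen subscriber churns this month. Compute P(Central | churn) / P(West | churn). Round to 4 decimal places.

1.1532

Unnormalized posteriors (prior × likelihood):
  Central: 0.16 × 0.112 = 0.01792
  North: 0.25 × 0.235 = 0.05875
  West: 0.14 × 0.111 = 0.01554
  East: 0.08 × 0.4 = 0.032
  Coastal: 0.37 × 0.2025 = 0.074925
Normalizing constant = 0.199135.
The ratio is 0.01792 / 0.01554 (the normalizer cancels) = 1.1532.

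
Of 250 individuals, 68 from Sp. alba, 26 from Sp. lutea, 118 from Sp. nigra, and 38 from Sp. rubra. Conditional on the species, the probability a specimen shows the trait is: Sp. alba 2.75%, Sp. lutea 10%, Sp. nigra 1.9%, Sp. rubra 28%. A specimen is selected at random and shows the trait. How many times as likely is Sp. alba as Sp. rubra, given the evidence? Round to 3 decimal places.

0.176

By Bayes' rule, posterior ∝ prior × likelihood:
  Sp. alba: 0.272 × 0.0275 = 0.00748
  Sp. lutea: 0.104 × 0.1 = 0.0104
  Sp. nigra: 0.472 × 0.019 = 0.008968
  Sp. rubra: 0.152 × 0.28 = 0.04256
Normalizing constant = 0.069408.
The ratio is 0.00748 / 0.04256 (the normalizer cancels) = 0.176.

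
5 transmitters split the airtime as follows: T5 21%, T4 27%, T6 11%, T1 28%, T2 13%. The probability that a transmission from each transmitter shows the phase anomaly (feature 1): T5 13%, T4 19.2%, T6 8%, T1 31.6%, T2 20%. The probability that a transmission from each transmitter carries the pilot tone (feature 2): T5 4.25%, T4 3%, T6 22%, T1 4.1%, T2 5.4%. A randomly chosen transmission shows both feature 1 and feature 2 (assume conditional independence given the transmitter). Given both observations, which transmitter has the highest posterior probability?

T1

Compute prior × likelihood for every hypothesis:
  T5: 0.21 × 0.13 × 0.0425 = 0.00116025
  T4: 0.27 × 0.192 × 0.03 = 0.0015552
  T6: 0.11 × 0.08 × 0.22 = 0.001936
  T1: 0.28 × 0.316 × 0.041 = 0.00362768
  T2: 0.13 × 0.2 × 0.054 = 0.001404
Normalizing constant = 0.00968313.
Largest term belongs to T1, so T1 is most probable.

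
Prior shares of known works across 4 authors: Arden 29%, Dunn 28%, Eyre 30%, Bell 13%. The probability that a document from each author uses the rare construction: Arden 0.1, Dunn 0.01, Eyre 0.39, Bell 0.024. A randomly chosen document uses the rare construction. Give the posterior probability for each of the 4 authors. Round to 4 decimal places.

Arden 0.1909, Dunn 0.0184, Eyre 0.7701, Bell 0.0205

Compute prior × likelihood for every hypothesis:
  Arden: 0.29 × 0.1 = 0.029
  Dunn: 0.28 × 0.01 = 0.0028
  Eyre: 0.3 × 0.39 = 0.117
  Bell: 0.13 × 0.024 = 0.00312
Total = 0.15192.
P(Arden | rare-form) = 0.029/0.15192 ≈ 0.1909
P(Dunn | rare-form) = 0.0028/0.15192 ≈ 0.0184
P(Eyre | rare-form) = 0.117/0.15192 ≈ 0.7701
P(Bell | rare-form) = 0.00312/0.15192 ≈ 0.0205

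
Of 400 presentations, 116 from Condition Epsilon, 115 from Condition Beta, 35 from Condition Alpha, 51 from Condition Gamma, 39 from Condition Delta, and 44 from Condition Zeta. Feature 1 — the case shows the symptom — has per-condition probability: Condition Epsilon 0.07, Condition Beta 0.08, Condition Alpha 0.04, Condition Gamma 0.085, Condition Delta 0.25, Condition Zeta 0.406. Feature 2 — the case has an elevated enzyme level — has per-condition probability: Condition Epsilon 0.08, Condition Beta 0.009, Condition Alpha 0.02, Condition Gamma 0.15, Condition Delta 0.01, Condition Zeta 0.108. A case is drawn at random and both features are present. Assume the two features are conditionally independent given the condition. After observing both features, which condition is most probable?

Condition Zeta

Prior × likelihood for each hypothesis:
  Condition Epsilon: 0.29 × 0.07 × 0.08 = 0.001624
  Condition Beta: 0.2875 × 0.08 × 0.009 = 0.000207
  Condition Alpha: 0.0875 × 0.04 × 0.02 = 0.00007
  Condition Gamma: 0.1275 × 0.085 × 0.15 = 0.001625625
  Condition Delta: 0.0975 × 0.25 × 0.01 = 0.00024375
  Condition Zeta: 0.11 × 0.406 × 0.108 = 0.00482328
Total = 0.008593655.
Largest term belongs to Condition Zeta, so Condition Zeta is most probable.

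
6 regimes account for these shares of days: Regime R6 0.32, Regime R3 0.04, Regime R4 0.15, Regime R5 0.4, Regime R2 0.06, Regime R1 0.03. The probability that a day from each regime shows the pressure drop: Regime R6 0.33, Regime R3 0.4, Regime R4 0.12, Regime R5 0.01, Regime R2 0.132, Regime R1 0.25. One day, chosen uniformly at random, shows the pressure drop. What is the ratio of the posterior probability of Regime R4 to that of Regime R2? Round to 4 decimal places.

2.2727

Compute prior × likelihood for every hypothesis:
  Regime R6: 0.32 × 0.33 = 0.1056
  Regime R3: 0.04 × 0.4 = 0.016
  Regime R4: 0.15 × 0.12 = 0.018
  Regime R5: 0.4 × 0.01 = 0.004
  Regime R2: 0.06 × 0.132 = 0.00792
  Regime R1: 0.03 × 0.25 = 0.0075
Sum = 0.15902.
The ratio is 0.018 / 0.00792 (the normalizer cancels) = 2.2727.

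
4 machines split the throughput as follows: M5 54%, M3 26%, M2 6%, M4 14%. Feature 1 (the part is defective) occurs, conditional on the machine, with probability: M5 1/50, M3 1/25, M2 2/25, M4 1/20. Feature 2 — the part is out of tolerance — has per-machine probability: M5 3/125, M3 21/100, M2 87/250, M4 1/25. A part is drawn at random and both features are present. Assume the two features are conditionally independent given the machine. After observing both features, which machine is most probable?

Unnormalized posteriors (prior × likelihood):
  M5: 0.54 × 0.02 × 0.024 = 0.0002592
  M3: 0.26 × 0.04 × 0.21 = 0.002184
  M2: 0.06 × 0.08 × 0.348 = 0.0016704
  M4: 0.14 × 0.05 × 0.04 = 0.00028
Normalizing constant = 0.0043936.
Largest term belongs to M3, so M3 is most probable.

M3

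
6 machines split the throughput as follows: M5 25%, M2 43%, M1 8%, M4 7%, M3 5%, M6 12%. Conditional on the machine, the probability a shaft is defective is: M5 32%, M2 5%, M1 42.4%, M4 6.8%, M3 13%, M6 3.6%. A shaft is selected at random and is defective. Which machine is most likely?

M5

Compute prior × likelihood for every hypothesis:
  M5: 0.25 × 0.32 = 0.08
  M2: 0.43 × 0.05 = 0.0215
  M1: 0.08 × 0.424 = 0.03392
  M4: 0.07 × 0.068 = 0.00476
  M3: 0.05 × 0.13 = 0.0065
  M6: 0.12 × 0.036 = 0.00432
Total = 0.151.
Largest term belongs to M5, so M5 is most probable.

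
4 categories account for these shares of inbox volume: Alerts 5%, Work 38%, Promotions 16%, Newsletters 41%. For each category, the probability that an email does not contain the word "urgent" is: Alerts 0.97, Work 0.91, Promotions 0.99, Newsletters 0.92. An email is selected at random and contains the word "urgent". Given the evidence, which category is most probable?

Work

Taking complements, P(urgent-flag | each) = Alerts 0.03, Work 0.09, Promotions 0.01, Newsletters 0.08.
Compute prior × likelihood for every hypothesis:
  Alerts: 0.05 × 0.03 = 0.0015
  Work: 0.38 × 0.09 = 0.0342
  Promotions: 0.16 × 0.01 = 0.0016
  Newsletters: 0.41 × 0.08 = 0.0328
Total = 0.0701.
Largest term belongs to Work, so Work is most probable.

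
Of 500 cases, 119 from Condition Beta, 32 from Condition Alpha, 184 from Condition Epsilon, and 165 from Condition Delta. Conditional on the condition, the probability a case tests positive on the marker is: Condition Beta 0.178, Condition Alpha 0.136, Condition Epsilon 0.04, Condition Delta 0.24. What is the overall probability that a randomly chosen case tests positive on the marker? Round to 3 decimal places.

Prior × likelihood for each hypothesis:
  Condition Beta: 0.238 × 0.178 = 0.042364
  Condition Alpha: 0.064 × 0.136 = 0.008704
  Condition Epsilon: 0.368 × 0.04 = 0.01472
  Condition Delta: 0.33 × 0.24 = 0.0792
P(marker-positive) = 0.042364 + 0.008704 + 0.01472 + 0.0792 = 0.144988 → 0.145.

0.145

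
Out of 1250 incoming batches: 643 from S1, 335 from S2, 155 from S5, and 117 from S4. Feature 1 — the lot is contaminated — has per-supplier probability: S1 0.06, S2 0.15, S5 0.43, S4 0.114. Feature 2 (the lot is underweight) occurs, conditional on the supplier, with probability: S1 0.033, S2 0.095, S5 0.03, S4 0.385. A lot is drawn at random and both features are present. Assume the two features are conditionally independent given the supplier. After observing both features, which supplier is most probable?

Prior × likelihood for each hypothesis:
  S1: 0.5144 × 0.06 × 0.033 = 0.001018512
  S2: 0.268 × 0.15 × 0.095 = 0.003819
  S5: 0.124 × 0.43 × 0.03 = 0.0015996
  S4: 0.0936 × 0.114 × 0.385 = 0.004108104
Sum = 0.010545216.
Largest term belongs to S4, so S4 is most probable.

S4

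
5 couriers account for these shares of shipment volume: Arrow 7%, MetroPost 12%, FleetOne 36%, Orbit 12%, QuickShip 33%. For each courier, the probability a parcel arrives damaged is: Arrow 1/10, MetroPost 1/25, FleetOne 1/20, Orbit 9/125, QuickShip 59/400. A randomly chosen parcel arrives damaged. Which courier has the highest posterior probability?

Unnormalized posteriors (prior × likelihood):
  Arrow: 0.07 × 0.1 = 0.007
  MetroPost: 0.12 × 0.04 = 0.0048
  FleetOne: 0.36 × 0.05 = 0.018
  Orbit: 0.12 × 0.072 = 0.00864
  QuickShip: 0.33 × 0.1475 = 0.048675
Normalizing constant = 0.087115.
Largest term belongs to QuickShip, so QuickShip is most probable.

QuickShip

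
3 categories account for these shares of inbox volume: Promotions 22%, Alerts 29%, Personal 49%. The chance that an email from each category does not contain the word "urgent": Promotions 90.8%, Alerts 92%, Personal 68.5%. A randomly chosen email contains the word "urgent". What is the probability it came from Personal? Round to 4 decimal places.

Taking complements, P(urgent-flag | each) = Promotions 0.092, Alerts 0.08, Personal 0.315.
Unnormalized posteriors (prior × likelihood):
  Promotions: 0.22 × 0.092 = 0.02024
  Alerts: 0.29 × 0.08 = 0.0232
  Personal: 0.49 × 0.315 = 0.15435
Total = 0.19779.
P(Personal | evidence) = 0.15435 / 0.19779 ≈ 0.7804.

0.7804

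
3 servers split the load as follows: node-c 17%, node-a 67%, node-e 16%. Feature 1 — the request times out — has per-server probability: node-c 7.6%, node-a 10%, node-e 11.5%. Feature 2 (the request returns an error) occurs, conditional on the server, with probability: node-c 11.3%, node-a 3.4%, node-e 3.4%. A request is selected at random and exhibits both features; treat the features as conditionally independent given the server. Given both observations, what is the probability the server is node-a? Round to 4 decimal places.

By Bayes' rule, posterior ∝ prior × likelihood:
  node-c: 0.17 × 0.076 × 0.113 = 0.00145996
  node-a: 0.67 × 0.1 × 0.034 = 0.002278
  node-e: 0.16 × 0.115 × 0.034 = 0.0006256
Total = 0.00436356.
P(node-a | evidence) = 0.002278 / 0.00436356 ≈ 0.5221.

0.5221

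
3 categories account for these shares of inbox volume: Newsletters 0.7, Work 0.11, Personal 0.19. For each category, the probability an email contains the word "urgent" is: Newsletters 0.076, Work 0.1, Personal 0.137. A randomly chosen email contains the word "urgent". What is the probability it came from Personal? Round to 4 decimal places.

Compute prior × likelihood for every hypothesis:
  Newsletters: 0.7 × 0.076 = 0.0532
  Work: 0.11 × 0.1 = 0.011
  Personal: 0.19 × 0.137 = 0.02603
Normalizing constant = 0.09023.
P(Personal | evidence) = 0.02603 / 0.09023 ≈ 0.2885.

0.2885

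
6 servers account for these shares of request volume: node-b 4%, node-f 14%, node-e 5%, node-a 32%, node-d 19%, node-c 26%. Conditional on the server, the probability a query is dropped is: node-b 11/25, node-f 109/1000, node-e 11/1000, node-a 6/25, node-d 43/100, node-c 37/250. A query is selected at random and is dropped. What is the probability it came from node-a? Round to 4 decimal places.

0.3333

By Bayes' rule, posterior ∝ prior × likelihood:
  node-b: 0.04 × 0.44 = 0.0176
  node-f: 0.14 × 0.109 = 0.01526
  node-e: 0.05 × 0.011 = 0.00055
  node-a: 0.32 × 0.24 = 0.0768
  node-d: 0.19 × 0.43 = 0.0817
  node-c: 0.26 × 0.148 = 0.03848
Total = 0.23039.
P(node-a | evidence) = 0.0768 / 0.23039 ≈ 0.3333.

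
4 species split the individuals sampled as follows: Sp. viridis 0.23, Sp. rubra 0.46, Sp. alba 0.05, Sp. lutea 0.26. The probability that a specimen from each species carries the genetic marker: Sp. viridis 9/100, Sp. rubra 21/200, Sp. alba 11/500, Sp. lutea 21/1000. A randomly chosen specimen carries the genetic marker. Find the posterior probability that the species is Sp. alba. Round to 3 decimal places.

0.015

By Bayes' rule, posterior ∝ prior × likelihood:
  Sp. viridis: 0.23 × 0.09 = 0.0207
  Sp. rubra: 0.46 × 0.105 = 0.0483
  Sp. alba: 0.05 × 0.022 = 0.0011
  Sp. lutea: 0.26 × 0.021 = 0.00546
Normalizing constant = 0.07556.
P(Sp. alba | evidence) = 0.0011 / 0.07556 ≈ 0.015.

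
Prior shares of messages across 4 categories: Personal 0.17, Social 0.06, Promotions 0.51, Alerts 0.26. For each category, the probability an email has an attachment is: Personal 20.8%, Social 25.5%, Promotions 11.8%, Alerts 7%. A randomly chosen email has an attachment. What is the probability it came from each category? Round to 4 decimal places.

Personal 0.2740, Social 0.1186, Promotions 0.4664, Alerts 0.1410

Compute prior × likelihood for every hypothesis:
  Personal: 0.17 × 0.208 = 0.03536
  Social: 0.06 × 0.255 = 0.0153
  Promotions: 0.51 × 0.118 = 0.06018
  Alerts: 0.26 × 0.07 = 0.0182
Normalizing constant = 0.12904.
P(Personal | attachment) = 0.03536/0.12904 ≈ 0.2740
P(Social | attachment) = 0.0153/0.12904 ≈ 0.1186
P(Promotions | attachment) = 0.06018/0.12904 ≈ 0.4664
P(Alerts | attachment) = 0.0182/0.12904 ≈ 0.1410
(Check: 0.2740+0.1186+0.4664+0.1410 = 1.0000.)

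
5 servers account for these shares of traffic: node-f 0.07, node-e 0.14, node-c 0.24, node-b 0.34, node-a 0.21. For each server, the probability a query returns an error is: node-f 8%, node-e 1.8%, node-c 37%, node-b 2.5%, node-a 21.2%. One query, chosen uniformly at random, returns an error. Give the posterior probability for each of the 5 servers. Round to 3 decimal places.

Compute prior × likelihood for every hypothesis:
  node-f: 0.07 × 0.08 = 0.0056
  node-e: 0.14 × 0.018 = 0.00252
  node-c: 0.24 × 0.37 = 0.0888
  node-b: 0.34 × 0.025 = 0.0085
  node-a: 0.21 × 0.212 = 0.04452
Sum = 0.14994.
P(node-f | error) = 0.0056/0.14994 ≈ 0.037
P(node-e | error) = 0.00252/0.14994 ≈ 0.017
P(node-c | error) = 0.0888/0.14994 ≈ 0.592
P(node-b | error) = 0.0085/0.14994 ≈ 0.057
P(node-a | error) = 0.04452/0.14994 ≈ 0.297

node-f 0.037, node-e 0.017, node-c 0.592, node-b 0.057, node-a 0.297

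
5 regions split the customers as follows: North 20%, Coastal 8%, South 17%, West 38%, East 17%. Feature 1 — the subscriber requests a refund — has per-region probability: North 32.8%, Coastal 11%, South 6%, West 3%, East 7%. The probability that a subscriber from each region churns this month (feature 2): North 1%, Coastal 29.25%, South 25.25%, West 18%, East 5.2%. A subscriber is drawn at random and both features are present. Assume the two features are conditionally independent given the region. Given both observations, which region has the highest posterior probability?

Prior × likelihood for each hypothesis:
  North: 0.2 × 0.328 × 0.01 = 0.000656
  Coastal: 0.08 × 0.11 × 0.2925 = 0.002574
  South: 0.17 × 0.06 × 0.2525 = 0.0025755
  West: 0.38 × 0.03 × 0.18 = 0.002052
  East: 0.17 × 0.07 × 0.052 = 0.0006188
Total = 0.0084763.
Largest term belongs to South, so South is most probable.

South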